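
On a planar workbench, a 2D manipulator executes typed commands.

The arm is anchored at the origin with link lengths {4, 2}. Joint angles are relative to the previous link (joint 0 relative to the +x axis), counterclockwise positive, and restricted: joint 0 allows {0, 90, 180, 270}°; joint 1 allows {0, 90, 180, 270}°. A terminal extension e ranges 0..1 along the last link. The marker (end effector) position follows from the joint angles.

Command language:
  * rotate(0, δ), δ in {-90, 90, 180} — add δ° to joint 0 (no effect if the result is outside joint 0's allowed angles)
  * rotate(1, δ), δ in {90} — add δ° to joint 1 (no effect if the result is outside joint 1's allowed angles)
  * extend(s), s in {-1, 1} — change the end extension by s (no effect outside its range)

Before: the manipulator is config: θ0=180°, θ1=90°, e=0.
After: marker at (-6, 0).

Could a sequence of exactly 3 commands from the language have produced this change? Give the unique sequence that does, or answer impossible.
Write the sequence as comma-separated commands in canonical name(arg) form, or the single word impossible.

t0: config: θ0=180°, θ1=90°, e=0
1. rotate(1, 90) → config: θ0=180°, θ1=180°, e=0
2. rotate(1, 90) → config: θ0=180°, θ1=270°, e=0
3. rotate(1, 90) → config: θ0=180°, θ1=0°, e=0
no other 3-command option fits: unique.

rotate(1, 90), rotate(1, 90), rotate(1, 90)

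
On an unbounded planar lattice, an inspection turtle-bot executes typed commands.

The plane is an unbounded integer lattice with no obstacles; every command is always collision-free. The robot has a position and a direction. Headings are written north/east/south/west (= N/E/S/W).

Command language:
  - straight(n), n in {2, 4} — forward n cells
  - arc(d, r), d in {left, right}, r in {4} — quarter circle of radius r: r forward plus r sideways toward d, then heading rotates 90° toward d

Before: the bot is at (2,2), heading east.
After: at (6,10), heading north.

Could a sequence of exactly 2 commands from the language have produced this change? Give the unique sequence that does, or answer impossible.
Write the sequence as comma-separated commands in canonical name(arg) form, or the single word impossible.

arc(left, 4), straight(4)

key: order matters: swapping arc(left, 4) and straight(4) lands elsewhere
start: at (2,2), heading east
t=1 arc(left, 4) ⇒ at (6,6), heading north
t=2 straight(4) ⇒ at (6,10), heading north
uniquely the one of 16 2-step routes that fits.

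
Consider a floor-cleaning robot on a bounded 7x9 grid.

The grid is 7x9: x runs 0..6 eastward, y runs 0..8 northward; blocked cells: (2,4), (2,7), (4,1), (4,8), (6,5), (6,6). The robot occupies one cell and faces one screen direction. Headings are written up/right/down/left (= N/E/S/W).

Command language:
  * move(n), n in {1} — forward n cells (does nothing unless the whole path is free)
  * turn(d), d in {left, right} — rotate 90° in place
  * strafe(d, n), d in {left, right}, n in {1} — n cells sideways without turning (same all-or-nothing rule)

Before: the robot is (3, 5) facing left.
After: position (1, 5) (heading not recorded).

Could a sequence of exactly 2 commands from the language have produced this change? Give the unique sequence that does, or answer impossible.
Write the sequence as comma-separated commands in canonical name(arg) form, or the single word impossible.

t0: (3, 5) facing left
1. move(1) → (2, 5) facing left
2. move(1) → (1, 5) facing left
uniquely the one of 25 2-step routes that fits.

move(1), move(1)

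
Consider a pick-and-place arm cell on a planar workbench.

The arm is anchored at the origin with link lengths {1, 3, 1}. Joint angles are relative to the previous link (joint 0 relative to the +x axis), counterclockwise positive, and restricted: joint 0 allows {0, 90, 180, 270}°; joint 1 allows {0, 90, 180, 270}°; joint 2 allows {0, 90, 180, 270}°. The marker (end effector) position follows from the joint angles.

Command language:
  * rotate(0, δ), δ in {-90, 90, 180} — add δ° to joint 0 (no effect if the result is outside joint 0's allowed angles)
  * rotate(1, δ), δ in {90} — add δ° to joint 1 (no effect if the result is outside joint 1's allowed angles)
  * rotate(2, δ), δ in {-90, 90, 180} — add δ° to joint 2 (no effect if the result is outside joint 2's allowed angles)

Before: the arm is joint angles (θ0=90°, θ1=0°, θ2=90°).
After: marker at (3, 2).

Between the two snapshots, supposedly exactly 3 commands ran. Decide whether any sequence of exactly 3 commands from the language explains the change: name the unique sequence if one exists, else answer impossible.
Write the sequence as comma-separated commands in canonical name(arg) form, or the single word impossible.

from: joint angles (θ0=90°, θ1=0°, θ2=90°)
t=1 rotate(1, 90) ⇒ joint angles (θ0=90°, θ1=90°, θ2=90°)
t=2 rotate(1, 90) ⇒ joint angles (θ0=90°, θ1=180°, θ2=90°)
t=3 rotate(1, 90) ⇒ joint angles (θ0=90°, θ1=270°, θ2=90°)
uniquely the one of 343 3-step routes that fits.

rotate(1, 90), rotate(1, 90), rotate(1, 90)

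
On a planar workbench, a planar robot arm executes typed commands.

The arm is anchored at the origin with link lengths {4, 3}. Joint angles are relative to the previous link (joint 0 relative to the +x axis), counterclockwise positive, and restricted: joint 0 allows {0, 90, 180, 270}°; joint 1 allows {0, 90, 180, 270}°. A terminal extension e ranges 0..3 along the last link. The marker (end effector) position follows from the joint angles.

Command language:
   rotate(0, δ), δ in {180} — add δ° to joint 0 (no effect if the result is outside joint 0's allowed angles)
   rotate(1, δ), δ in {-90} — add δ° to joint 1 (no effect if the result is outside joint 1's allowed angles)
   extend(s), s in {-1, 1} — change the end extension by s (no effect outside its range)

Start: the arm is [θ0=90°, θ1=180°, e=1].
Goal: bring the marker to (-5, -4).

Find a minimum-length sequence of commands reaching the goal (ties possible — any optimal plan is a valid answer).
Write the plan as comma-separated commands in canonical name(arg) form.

extend(1), rotate(1, -90), rotate(1, -90), rotate(1, -90), rotate(0, 180)

from: [θ0=90°, θ1=180°, e=1]
t=1 extend(1) ⇒ [θ0=90°, θ1=180°, e=2]
t=2 rotate(1, -90) ⇒ [θ0=90°, θ1=90°, e=2]
t=3 rotate(1, -90) ⇒ [θ0=90°, θ1=0°, e=2]
t=4 rotate(1, -90) ⇒ [θ0=90°, θ1=270°, e=2]
t=5 rotate(0, 180) ⇒ [θ0=270°, θ1=270°, e=2]
nothing shorter than 5 reaches the goal.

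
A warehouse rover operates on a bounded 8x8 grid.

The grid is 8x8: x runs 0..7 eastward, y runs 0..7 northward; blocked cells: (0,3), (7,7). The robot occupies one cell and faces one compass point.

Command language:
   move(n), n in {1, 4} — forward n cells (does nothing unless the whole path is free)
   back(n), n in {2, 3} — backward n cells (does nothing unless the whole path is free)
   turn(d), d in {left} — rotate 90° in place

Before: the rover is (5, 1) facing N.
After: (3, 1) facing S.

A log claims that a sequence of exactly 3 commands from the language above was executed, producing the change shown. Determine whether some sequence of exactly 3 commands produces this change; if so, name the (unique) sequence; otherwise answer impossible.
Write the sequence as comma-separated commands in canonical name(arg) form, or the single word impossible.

impossible

every 3-command combo misses the target.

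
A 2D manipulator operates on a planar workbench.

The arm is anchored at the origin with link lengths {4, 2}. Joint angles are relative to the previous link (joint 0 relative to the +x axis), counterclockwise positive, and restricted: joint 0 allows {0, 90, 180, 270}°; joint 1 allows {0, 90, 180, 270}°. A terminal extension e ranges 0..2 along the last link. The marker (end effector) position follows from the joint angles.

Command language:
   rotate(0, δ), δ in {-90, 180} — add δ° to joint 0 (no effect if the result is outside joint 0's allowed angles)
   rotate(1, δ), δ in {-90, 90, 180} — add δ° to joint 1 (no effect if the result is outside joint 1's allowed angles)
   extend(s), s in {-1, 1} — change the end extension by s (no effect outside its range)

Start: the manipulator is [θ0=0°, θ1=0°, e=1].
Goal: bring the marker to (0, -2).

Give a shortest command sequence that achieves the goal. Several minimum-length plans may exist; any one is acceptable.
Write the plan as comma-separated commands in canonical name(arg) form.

initial: [θ0=0°, θ1=0°, e=1]
t=1 rotate(1, 180) ⇒ [θ0=0°, θ1=180°, e=1]
t=2 rotate(0, -90) ⇒ [θ0=270°, θ1=180°, e=1]
t=3 extend(-1) ⇒ [θ0=270°, θ1=180°, e=0]
nothing shorter than 3 reaches the goal.

rotate(1, 180), rotate(0, -90), extend(-1)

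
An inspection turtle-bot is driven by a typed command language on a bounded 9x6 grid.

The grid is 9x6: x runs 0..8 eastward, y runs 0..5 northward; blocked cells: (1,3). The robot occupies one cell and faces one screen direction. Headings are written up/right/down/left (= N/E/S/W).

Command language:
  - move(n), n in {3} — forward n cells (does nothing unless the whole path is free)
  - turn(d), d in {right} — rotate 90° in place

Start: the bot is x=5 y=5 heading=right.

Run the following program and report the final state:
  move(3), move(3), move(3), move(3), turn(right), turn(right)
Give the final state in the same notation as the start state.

t0: x=5 y=5 heading=right
t=1 move(3) ⇒ x=8 y=5 heading=right
t=2 move(3) ⇒ x=8 y=5 heading=right
t=3 move(3) ⇒ x=8 y=5 heading=right
t=4 move(3) ⇒ x=8 y=5 heading=right
t=5 turn(right) ⇒ x=8 y=5 heading=down
t=6 turn(right) ⇒ x=8 y=5 heading=left

x=8 y=5 heading=left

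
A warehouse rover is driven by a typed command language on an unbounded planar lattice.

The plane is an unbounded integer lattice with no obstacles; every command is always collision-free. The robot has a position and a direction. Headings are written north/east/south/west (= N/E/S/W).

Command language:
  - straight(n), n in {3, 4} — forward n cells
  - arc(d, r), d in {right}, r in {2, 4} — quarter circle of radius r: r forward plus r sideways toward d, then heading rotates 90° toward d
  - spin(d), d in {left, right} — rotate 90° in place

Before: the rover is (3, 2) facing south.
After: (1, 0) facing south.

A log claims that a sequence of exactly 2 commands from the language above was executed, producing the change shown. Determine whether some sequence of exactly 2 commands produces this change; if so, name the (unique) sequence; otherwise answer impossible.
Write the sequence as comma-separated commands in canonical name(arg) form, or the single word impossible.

key: still facing S at the end — net rotation zero over 2 steps
t0: (3, 2) facing south
1. arc(right, 2) → (1, 0) facing west
2. spin(left) → (1, 0) facing south
no other 2-command option fits: unique.

arc(right, 2), spin(left)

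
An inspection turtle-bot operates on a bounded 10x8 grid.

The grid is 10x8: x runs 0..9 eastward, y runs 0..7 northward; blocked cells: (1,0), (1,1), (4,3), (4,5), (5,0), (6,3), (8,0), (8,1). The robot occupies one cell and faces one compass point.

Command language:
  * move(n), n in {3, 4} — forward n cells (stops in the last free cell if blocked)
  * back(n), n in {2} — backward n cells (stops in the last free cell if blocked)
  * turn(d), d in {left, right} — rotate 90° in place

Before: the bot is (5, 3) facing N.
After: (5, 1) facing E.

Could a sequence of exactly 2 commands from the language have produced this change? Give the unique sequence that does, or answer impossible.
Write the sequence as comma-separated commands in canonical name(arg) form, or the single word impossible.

back(2), turn(right)

key: cell and facing (now E) both changed — the 2 commands mix motion and turning
t0: (5, 3) facing N
t=1 back(2) ⇒ (5, 1) facing N
t=2 turn(right) ⇒ (5, 1) facing E
uniquely the one of 25 2-step routes that fits.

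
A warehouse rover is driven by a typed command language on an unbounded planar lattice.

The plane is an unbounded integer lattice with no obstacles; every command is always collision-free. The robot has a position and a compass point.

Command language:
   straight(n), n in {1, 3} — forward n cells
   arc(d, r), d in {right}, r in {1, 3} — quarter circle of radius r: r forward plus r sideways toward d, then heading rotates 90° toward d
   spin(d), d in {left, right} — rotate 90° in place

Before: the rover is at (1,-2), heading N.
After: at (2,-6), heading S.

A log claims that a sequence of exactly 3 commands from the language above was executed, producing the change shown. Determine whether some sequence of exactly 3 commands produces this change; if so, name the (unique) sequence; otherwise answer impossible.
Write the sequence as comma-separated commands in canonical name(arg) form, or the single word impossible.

spin(right), arc(right, 1), straight(3)

key: position moved to (2,-6) AND the heading swung to S — translation plus rotation needed
start: at (1,-2), heading N
step 1 (spin(right)): at (1,-2), heading E
step 2 (arc(right, 1)): at (2,-3), heading S
step 3 (straight(3)): at (2,-6), heading S
all 216 alternatives checked — unique.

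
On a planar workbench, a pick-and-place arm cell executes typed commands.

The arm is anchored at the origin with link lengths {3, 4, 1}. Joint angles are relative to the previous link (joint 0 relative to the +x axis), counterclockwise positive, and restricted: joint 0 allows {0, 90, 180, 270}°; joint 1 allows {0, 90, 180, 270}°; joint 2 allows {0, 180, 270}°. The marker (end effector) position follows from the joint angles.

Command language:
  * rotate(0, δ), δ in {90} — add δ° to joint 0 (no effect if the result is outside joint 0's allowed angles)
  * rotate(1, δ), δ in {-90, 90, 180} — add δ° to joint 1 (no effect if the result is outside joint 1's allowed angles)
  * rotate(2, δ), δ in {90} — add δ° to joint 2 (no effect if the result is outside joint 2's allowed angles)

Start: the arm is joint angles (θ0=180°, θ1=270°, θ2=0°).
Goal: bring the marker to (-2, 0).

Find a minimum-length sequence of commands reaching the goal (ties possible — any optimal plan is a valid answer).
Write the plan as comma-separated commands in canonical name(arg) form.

rotate(1, -90), rotate(0, 90), rotate(0, 90)

from: joint angles (θ0=180°, θ1=270°, θ2=0°)
t=1 rotate(1, -90) ⇒ joint angles (θ0=180°, θ1=180°, θ2=0°)
t=2 rotate(0, 90) ⇒ joint angles (θ0=270°, θ1=180°, θ2=0°)
t=3 rotate(0, 90) ⇒ joint angles (θ0=0°, θ1=180°, θ2=0°)
no 2-step plan works, so 3 is optimal.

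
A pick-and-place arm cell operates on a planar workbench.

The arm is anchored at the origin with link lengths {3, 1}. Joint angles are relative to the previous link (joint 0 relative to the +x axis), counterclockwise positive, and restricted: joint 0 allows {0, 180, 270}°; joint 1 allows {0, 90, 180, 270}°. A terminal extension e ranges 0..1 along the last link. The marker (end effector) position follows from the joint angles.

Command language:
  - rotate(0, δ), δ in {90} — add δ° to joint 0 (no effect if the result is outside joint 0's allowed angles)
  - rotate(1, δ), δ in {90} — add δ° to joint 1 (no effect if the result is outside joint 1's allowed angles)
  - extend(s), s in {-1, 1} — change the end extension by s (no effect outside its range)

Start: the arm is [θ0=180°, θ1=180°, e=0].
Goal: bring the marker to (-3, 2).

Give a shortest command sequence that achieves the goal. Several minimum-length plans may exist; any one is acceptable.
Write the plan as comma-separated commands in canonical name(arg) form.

initial: [θ0=180°, θ1=180°, e=0]
1. rotate(1, 90) → [θ0=180°, θ1=270°, e=0]
2. extend(1) → [θ0=180°, θ1=270°, e=1]
no 1-step plan works, so 2 is optimal.

rotate(1, 90), extend(1)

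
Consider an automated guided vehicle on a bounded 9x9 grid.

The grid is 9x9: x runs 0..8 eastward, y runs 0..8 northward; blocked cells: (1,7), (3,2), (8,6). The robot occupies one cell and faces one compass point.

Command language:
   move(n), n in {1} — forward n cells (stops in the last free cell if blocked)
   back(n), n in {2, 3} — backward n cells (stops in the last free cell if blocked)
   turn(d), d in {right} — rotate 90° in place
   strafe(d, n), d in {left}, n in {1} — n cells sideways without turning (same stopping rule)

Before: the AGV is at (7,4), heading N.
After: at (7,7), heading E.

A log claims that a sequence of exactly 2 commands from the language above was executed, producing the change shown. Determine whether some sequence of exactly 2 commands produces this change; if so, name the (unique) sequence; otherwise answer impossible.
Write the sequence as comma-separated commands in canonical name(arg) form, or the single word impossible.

all 25 sequences checked — none match.

impossible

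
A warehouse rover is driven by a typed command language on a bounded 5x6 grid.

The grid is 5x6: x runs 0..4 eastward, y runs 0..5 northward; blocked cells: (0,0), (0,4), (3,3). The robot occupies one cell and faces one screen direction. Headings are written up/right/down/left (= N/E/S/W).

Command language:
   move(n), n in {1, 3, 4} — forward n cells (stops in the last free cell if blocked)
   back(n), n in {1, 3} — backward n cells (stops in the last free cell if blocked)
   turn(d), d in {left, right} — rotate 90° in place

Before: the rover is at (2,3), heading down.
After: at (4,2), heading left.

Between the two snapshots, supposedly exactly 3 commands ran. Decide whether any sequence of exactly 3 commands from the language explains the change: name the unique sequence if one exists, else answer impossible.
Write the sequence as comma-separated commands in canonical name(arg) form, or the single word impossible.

key: running back(3) before move(1) would end elsewhere — order is forced
from: at (2,3), heading down
step 1 (move(1)): at (2,2), heading down
step 2 (turn(right)): at (2,2), heading left
step 3 (back(3)): at (4,2), heading left
no other 3-command option fits: unique.

move(1), turn(right), back(3)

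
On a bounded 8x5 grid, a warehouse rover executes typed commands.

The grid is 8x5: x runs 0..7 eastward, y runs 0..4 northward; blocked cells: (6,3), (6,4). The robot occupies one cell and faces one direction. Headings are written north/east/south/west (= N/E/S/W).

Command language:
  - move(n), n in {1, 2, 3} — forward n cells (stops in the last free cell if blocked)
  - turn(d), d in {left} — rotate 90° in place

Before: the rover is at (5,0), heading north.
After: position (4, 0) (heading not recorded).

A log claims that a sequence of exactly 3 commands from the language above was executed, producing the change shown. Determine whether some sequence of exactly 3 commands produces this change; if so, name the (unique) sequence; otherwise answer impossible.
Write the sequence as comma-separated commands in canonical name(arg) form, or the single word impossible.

turn(left), move(1), turn(left)

initial: at (5,0), heading north
1. turn(left) → at (5,0), heading west
2. move(1) → at (4,0), heading west
3. turn(left) → at (4,0), heading south
no rival 3-sequence matches.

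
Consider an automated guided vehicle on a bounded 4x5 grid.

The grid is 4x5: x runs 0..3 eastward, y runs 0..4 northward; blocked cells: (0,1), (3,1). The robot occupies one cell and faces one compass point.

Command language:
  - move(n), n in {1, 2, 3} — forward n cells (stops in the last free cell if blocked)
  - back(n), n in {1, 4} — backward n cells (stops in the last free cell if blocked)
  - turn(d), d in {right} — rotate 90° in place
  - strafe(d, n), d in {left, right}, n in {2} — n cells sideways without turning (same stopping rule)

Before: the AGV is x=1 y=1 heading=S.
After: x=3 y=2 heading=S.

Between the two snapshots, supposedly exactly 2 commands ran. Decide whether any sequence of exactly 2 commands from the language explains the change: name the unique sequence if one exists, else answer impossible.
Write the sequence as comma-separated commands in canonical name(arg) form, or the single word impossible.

back(1), strafe(left, 2)

key: heading stays S — no command in the sequence turns
initial: x=1 y=1 heading=S
[1] after back(1): x=1 y=2 heading=S
[2] after strafe(left, 2): x=3 y=2 heading=S
all 64 alternatives checked — unique.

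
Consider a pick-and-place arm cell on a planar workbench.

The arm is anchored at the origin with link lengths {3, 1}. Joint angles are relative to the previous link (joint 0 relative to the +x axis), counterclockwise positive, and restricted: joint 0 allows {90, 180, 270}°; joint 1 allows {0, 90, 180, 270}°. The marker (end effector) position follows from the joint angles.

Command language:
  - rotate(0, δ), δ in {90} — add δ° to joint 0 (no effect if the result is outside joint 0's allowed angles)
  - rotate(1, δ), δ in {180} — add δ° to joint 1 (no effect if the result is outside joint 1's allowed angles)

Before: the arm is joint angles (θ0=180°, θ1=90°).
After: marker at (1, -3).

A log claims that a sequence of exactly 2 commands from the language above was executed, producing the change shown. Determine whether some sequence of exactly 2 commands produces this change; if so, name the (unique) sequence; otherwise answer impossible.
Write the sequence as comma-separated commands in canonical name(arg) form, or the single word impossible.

initial: joint angles (θ0=180°, θ1=90°)
t=1 rotate(0, 90) ⇒ joint angles (θ0=270°, θ1=90°)
t=2 rotate(0, 90) ⇒ joint angles (θ0=270°, θ1=90°)
all 4 alternatives checked — unique.

rotate(0, 90), rotate(0, 90)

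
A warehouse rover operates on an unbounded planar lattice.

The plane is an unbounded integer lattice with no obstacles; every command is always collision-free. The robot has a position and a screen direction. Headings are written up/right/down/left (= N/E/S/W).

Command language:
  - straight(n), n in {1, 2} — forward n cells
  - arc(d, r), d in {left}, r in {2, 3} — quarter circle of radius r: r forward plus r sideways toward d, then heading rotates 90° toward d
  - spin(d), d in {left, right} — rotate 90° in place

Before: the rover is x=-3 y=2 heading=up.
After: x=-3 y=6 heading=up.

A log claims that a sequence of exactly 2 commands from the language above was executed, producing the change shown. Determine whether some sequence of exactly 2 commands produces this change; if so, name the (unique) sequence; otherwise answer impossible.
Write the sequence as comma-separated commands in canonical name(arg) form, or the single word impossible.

straight(2), straight(2)

key: still facing N at the end — nothing in the sequence rotates
initial: x=-3 y=2 heading=up
t=1 straight(2) ⇒ x=-3 y=4 heading=up
t=2 straight(2) ⇒ x=-3 y=6 heading=up
no other 2-command option fits: unique.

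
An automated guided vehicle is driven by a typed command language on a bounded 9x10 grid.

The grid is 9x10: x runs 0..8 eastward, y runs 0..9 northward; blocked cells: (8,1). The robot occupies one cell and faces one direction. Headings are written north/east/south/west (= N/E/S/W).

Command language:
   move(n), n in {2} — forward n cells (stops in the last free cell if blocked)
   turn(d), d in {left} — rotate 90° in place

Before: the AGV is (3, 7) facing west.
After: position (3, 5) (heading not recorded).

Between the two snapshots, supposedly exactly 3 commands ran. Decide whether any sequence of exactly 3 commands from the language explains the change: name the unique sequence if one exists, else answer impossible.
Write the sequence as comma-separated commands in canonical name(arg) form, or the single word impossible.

initial: (3, 7) facing west
t=1 turn(left) ⇒ (3, 7) facing south
t=2 move(2) ⇒ (3, 5) facing south
t=3 turn(left) ⇒ (3, 5) facing east
no rival 3-sequence matches.

turn(left), move(2), turn(left)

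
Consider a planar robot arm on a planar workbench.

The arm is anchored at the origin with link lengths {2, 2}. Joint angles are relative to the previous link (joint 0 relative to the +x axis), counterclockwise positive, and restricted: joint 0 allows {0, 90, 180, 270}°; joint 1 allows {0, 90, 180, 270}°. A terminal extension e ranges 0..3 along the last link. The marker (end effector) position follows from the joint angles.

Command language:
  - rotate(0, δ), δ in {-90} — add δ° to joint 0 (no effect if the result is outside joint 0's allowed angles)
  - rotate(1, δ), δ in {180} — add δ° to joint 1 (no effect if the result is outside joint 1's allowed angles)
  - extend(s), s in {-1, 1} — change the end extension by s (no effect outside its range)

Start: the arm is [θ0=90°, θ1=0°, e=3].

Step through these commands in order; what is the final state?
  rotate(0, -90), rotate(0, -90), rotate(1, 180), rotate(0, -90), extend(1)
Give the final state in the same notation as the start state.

[θ0=180°, θ1=180°, e=3]

initial: [θ0=90°, θ1=0°, e=3]
step 1 (rotate(0, -90)): [θ0=0°, θ1=0°, e=3]
step 2 (rotate(0, -90)): [θ0=270°, θ1=0°, e=3]
step 3 (rotate(1, 180)): [θ0=270°, θ1=180°, e=3]
step 4 (rotate(0, -90)): [θ0=180°, θ1=180°, e=3]
step 5 (extend(1)): [θ0=180°, θ1=180°, e=3]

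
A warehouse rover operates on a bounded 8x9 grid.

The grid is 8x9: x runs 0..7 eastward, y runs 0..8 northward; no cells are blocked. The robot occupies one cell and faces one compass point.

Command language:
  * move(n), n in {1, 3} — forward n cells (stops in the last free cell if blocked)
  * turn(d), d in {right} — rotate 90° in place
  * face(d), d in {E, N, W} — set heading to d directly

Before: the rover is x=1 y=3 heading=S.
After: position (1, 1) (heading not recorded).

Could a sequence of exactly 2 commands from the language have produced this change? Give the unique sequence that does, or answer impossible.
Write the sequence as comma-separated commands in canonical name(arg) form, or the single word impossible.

move(1), move(1)

from: x=1 y=3 heading=S
1. move(1) → x=1 y=2 heading=S
2. move(1) → x=1 y=1 heading=S
all 36 alternatives checked — unique.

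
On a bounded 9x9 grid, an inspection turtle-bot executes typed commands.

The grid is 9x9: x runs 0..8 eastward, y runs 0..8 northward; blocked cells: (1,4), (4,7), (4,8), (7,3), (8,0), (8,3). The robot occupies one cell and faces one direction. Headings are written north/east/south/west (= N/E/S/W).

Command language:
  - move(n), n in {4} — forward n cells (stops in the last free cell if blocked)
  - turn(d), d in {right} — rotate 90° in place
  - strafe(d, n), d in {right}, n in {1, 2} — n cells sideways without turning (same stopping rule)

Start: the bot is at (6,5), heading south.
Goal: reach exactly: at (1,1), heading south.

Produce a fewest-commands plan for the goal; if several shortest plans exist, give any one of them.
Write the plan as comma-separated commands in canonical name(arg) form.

initial: at (6,5), heading south
[1] after strafe(right, 1): at (5,5), heading south
[2] after strafe(right, 2): at (3,5), heading south
[3] after move(4): at (3,1), heading south
[4] after strafe(right, 2): at (1,1), heading south
nothing shorter than 4 reaches the goal.

strafe(right, 1), strafe(right, 2), move(4), strafe(right, 2)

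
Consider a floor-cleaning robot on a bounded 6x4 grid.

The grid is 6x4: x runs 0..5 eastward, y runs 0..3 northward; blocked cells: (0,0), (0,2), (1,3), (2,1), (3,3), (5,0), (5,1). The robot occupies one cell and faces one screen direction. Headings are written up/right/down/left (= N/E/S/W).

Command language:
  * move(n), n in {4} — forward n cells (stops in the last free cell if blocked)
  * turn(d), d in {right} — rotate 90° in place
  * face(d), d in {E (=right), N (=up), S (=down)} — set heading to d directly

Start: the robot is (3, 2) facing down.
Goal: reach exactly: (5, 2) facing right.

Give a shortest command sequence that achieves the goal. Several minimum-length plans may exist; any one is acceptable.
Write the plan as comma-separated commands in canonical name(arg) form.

begin: (3, 2) facing down
1. face(E) → (3, 2) facing right
2. move(4) → (5, 2) facing right
no 1-step plan works, so 2 is optimal.

face(E), move(4)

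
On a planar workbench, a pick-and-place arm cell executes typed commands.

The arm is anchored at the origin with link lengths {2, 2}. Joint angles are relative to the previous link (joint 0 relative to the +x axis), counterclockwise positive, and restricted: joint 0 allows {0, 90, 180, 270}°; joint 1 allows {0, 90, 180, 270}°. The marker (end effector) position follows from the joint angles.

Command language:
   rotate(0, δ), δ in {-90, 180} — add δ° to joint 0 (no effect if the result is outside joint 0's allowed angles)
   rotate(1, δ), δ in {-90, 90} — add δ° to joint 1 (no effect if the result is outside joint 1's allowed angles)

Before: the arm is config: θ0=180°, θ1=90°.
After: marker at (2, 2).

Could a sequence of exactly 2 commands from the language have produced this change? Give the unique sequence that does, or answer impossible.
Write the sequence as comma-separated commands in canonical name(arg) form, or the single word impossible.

start: config: θ0=180°, θ1=90°
[1] after rotate(0, -90): config: θ0=90°, θ1=90°
[2] after rotate(0, -90): config: θ0=0°, θ1=90°
all 16 alternatives checked — unique.

rotate(0, -90), rotate(0, -90)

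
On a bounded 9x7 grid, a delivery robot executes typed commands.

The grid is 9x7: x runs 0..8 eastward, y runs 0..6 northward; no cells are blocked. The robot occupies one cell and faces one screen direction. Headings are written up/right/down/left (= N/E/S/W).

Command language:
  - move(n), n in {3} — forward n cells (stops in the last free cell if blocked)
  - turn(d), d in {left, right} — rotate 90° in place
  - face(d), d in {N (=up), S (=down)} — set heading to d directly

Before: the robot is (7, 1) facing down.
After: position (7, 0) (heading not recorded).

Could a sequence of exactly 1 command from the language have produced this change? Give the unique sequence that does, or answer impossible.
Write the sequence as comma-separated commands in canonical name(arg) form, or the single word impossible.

key: move(3) runs into the grid edge before its full distance
initial: (7, 1) facing down
1. move(3) → (7, 0) facing down
no rival 1-sequence matches.

move(3)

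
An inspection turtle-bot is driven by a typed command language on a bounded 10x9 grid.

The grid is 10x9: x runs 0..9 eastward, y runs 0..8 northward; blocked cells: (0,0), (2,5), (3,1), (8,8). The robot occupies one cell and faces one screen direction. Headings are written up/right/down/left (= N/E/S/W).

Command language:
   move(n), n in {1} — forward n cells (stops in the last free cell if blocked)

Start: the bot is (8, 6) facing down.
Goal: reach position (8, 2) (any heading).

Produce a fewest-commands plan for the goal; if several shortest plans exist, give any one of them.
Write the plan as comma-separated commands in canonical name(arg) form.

begin: (8, 6) facing down
[1] after move(1): (8, 5) facing down
[2] after move(1): (8, 4) facing down
[3] after move(1): (8, 3) facing down
[4] after move(1): (8, 2) facing down
shorter routes all fall short; 4 is best.

move(1), move(1), move(1), move(1)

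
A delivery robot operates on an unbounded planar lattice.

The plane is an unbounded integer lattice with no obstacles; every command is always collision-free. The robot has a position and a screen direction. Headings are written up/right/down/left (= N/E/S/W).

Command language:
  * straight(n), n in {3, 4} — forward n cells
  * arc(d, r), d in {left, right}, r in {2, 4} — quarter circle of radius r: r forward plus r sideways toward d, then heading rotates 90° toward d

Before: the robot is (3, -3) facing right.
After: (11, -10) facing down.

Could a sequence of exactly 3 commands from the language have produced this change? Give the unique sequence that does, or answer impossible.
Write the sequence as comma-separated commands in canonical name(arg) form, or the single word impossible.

straight(4), arc(right, 4), straight(3)

key: position moved to (11,-10) AND the heading swung to S — translation plus rotation needed
begin: (3, -3) facing right
t=1 straight(4) ⇒ (7, -3) facing right
t=2 arc(right, 4) ⇒ (11, -7) facing down
t=3 straight(3) ⇒ (11, -10) facing down
no other 3-command option fits: unique.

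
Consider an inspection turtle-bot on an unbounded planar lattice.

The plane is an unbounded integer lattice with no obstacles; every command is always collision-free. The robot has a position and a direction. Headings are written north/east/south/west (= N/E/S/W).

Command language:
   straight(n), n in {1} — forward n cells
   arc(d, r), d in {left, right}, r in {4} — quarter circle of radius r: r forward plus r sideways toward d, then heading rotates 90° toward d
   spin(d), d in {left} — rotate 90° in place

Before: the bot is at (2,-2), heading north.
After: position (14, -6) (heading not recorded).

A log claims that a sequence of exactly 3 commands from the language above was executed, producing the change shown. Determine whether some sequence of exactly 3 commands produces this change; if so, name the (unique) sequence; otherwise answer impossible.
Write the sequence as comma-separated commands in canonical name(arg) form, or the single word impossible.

key: order matters: swapping arc(right, 4) and arc(left, 4) lands elsewhere
initial: at (2,-2), heading north
step 1 (arc(right, 4)): at (6,2), heading east
step 2 (arc(right, 4)): at (10,-2), heading south
step 3 (arc(left, 4)): at (14,-6), heading east
no other 3-command option fits: unique.

arc(right, 4), arc(right, 4), arc(left, 4)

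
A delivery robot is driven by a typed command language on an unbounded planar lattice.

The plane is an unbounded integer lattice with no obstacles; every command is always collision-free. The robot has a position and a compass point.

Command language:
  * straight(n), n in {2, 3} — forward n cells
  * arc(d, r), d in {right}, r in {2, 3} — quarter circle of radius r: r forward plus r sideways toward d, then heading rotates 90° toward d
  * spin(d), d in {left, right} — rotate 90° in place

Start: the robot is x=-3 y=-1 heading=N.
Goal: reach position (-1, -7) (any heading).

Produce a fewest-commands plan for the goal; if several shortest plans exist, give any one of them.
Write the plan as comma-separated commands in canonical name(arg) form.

t0: x=-3 y=-1 heading=N
step 1 (spin(right)): x=-3 y=-1 heading=E
step 2 (arc(right, 2)): x=-1 y=-3 heading=S
step 3 (straight(2)): x=-1 y=-5 heading=S
step 4 (straight(2)): x=-1 y=-7 heading=S
shorter routes all fall short; 4 is best.

spin(right), arc(right, 2), straight(2), straight(2)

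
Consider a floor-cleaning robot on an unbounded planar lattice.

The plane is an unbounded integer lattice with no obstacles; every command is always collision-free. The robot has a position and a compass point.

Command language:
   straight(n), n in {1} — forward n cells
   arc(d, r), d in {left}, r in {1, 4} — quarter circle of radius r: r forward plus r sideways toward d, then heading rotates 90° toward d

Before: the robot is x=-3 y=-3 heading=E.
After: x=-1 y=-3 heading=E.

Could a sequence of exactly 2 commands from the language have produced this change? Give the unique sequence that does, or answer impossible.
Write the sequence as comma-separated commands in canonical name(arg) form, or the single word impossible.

key: heading stays E — no command in the sequence turns
from: x=-3 y=-3 heading=E
[1] after straight(1): x=-2 y=-3 heading=E
[2] after straight(1): x=-1 y=-3 heading=E
no rival 2-sequence matches.

straight(1), straight(1)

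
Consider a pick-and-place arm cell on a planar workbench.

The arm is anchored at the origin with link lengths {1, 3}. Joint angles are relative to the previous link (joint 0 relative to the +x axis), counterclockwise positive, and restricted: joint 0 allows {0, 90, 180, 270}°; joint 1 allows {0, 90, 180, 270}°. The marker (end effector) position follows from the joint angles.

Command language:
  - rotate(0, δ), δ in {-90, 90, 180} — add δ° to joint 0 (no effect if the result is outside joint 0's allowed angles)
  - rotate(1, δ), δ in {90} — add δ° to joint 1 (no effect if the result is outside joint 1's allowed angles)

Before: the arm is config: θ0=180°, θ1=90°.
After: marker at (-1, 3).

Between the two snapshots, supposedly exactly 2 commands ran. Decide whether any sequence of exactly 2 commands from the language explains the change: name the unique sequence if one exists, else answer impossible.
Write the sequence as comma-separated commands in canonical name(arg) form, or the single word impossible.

rotate(1, 90), rotate(1, 90)

start: config: θ0=180°, θ1=90°
t=1 rotate(1, 90) ⇒ config: θ0=180°, θ1=180°
t=2 rotate(1, 90) ⇒ config: θ0=180°, θ1=270°
all 16 alternatives checked — unique.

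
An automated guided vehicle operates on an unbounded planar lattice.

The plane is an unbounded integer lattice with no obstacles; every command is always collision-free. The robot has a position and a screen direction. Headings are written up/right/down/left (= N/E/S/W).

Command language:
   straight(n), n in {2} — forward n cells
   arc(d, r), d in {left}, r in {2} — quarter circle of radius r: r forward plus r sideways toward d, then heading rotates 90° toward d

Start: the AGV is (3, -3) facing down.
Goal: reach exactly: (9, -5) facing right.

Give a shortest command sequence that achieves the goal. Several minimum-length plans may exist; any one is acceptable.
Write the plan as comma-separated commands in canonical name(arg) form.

t0: (3, -3) facing down
t=1 arc(left, 2) ⇒ (5, -5) facing right
t=2 straight(2) ⇒ (7, -5) facing right
t=3 straight(2) ⇒ (9, -5) facing right
nothing shorter than 3 reaches the goal.

arc(left, 2), straight(2), straight(2)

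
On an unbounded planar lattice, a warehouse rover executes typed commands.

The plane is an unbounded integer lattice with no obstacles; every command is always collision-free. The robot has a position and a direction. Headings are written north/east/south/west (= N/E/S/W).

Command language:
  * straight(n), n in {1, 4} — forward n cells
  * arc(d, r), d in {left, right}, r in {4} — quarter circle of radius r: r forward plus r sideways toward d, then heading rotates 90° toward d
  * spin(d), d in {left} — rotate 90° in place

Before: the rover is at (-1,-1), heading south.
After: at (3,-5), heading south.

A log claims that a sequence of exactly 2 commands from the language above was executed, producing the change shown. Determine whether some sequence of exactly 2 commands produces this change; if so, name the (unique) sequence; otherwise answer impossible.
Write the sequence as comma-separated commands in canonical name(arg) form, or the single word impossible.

spin(left), arc(right, 4)

key: still facing S at the end — net rotation zero over 2 steps
initial: at (-1,-1), heading south
[1] after spin(left): at (-1,-1), heading east
[2] after arc(right, 4): at (3,-5), heading south
no other 2-command option fits: unique.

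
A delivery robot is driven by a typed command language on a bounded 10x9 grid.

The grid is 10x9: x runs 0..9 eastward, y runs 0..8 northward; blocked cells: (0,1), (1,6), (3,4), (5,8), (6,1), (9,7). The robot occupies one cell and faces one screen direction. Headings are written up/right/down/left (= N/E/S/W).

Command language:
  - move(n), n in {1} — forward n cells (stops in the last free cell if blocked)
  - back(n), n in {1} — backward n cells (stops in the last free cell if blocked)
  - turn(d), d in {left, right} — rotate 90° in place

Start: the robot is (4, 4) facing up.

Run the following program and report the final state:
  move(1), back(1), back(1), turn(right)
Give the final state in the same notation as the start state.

begin: (4, 4) facing up
step 1 (move(1)): (4, 5) facing up
step 2 (back(1)): (4, 4) facing up
step 3 (back(1)): (4, 3) facing up
step 4 (turn(right)): (4, 3) facing right

(4, 3) facing right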